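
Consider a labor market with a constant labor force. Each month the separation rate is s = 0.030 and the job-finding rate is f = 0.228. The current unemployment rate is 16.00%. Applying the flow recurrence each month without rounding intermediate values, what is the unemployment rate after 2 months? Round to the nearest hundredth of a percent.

With a fixed labor force, u_{t+1} = u_t + s·(1−u_t) − f·u_t = u_t·(1−s−f) + s.
Here 1−s−f = 0.742 and s = 0.030.
u_1 = 0.160000 × 0.742 + 0.030 = 0.148720.
u_2 = 0.148720 × 0.742 + 0.030 = 0.140350.

Unemployment rate after two months ≈ 14.04%.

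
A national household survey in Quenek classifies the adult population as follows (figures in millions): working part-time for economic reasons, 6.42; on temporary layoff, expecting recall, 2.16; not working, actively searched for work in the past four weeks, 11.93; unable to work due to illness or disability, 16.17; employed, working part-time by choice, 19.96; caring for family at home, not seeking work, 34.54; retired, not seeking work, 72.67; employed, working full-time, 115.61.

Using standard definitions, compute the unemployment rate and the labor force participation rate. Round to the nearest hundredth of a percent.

Employed = 6.42 + 19.96 + 115.61 = 141.99 million (anyone who worked, including part-time for economic reasons, counts as employed).
Unemployed = 2.16 + 11.93 = 14.09 million (jobless and actively searching, or on temporary layoff).
Labor force = 141.99 + 14.09 = 156.08 million.
Not in labor force = 16.17 + 34.54 + 72.67 = 123.38 million (those not working and not actively searching are outside the labor force).
Civilian working-age population = 156.08 + 123.38 = 279.46 million.
Unemployment rate = 14.09 / 156.08 = 9.03%.
Labor force participation rate = 156.08 / 279.46 = 55.85%.

Unemployment rate ≈ 9.03%; labor force participation rate ≈ 55.85%.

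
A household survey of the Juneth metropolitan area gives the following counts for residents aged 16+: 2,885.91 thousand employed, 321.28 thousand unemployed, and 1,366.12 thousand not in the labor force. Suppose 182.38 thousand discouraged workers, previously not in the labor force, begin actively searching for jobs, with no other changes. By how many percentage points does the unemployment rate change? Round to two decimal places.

Initially, labor force = 2,885.91 + 321.28 = 3,207.19 thousand, so u = 321.28/3,207.19 = 10.02%.
After the change, unemployed and labor force both rise by 182.38 → E = 2,885.91, U = 503.66, labor force = 3,389.57 thousand.
New unemployment rate = 503.66 / 3,389.57 = 14.86%.
Change = 14.86% − 10.02% = +4.84 percentage points.

The unemployment rate changes by +4.84 percentage points.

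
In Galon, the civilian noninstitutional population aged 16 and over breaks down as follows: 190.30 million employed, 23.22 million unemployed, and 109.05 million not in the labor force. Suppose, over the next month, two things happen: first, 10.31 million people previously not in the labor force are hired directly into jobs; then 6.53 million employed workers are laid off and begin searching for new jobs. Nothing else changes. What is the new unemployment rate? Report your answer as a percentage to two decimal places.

Initially, labor force = 190.30 + 23.22 = 213.52 million, so u = 23.22/213.52 = 10.87%.
After the first change, employed and labor force both rise by 10.31; unemployed unchanged → E = 200.61, U = 23.22, labor force = 223.83 million.
After the second change, employed falls and unemployed rises by 6.53; labor force unchanged → E = 194.08, U = 29.75, labor force = 223.83 million.
New unemployment rate = 29.75 / 223.83 = 13.29%.

New unemployment rate ≈ 13.29%.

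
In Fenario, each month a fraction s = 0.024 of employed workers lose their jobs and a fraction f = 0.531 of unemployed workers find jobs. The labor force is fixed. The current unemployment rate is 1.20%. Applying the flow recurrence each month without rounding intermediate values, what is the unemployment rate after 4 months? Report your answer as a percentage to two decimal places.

With a fixed labor force, u_{t+1} = u_t + s·(1−u_t) − f·u_t = u_t·(1−s−f) + s.
Here 1−s−f = 0.445 and s = 0.024.
u_1 = 0.012000 × 0.445 + 0.024 = 0.029340.
u_2 = 0.029340 × 0.445 + 0.024 = 0.037056.
u_3 = 0.037056 × 0.445 + 0.024 = 0.040490.
u_4 = 0.040490 × 0.445 + 0.024 = 0.042018.

Unemployment rate after four months ≈ 4.20%.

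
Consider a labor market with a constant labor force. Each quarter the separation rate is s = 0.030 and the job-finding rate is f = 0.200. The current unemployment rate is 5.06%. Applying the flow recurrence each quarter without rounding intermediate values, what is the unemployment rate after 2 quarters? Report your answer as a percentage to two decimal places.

Unemployment rate after two quarters ≈ 8.31%.

With a fixed labor force, u_{t+1} = u_t + s·(1−u_t) − f·u_t = u_t·(1−s−f) + s.
Here 1−s−f = 0.770 and s = 0.030.
u_1 = 0.050600 × 0.770 + 0.030 = 0.068962.
u_2 = 0.068962 × 0.770 + 0.030 = 0.083101.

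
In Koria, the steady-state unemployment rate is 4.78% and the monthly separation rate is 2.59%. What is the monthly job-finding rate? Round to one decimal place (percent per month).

Job-finding rate ≈ 51.6% per month.

From u* = s/(s+f): f = s·(1−u)/u.
f = 2.59 × (1 − 0.0478) / 0.0478 = 2.4662 / 0.0478 ≈ 51.6% per month.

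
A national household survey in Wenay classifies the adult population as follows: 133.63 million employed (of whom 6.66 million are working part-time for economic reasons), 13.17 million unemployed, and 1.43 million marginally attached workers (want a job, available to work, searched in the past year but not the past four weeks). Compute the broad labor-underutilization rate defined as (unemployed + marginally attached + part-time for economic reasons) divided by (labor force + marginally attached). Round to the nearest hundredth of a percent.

Broad underutilization rate ≈ 14.34%.

Labor force = 133.63 + 13.17 = 146.80 million.
Numerator = 13.17 + 1.43 + 6.66 = 21.26 million.
Denominator = 146.80 + 1.43 = 148.23 million.
Broad rate = 21.26 / 148.23 = 14.34%.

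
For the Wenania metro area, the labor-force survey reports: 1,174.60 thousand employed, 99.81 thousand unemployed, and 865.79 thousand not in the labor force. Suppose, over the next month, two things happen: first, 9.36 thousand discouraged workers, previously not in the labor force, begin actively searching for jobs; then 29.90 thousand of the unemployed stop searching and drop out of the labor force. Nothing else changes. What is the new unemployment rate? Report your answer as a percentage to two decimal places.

Initially, labor force = 1,174.60 + 99.81 = 1,274.41 thousand, so u = 99.81/1,274.41 = 7.83%.
After the first change, unemployed and labor force both rise by 9.36 → E = 1,174.60, U = 109.17, labor force = 1,283.77 thousand.
After the second change, unemployed and labor force both fall by 29.90 → E = 1,174.60, U = 79.27, labor force = 1,253.87 thousand.
New unemployment rate = 79.27 / 1,253.87 = 6.32%.

New unemployment rate ≈ 6.32%.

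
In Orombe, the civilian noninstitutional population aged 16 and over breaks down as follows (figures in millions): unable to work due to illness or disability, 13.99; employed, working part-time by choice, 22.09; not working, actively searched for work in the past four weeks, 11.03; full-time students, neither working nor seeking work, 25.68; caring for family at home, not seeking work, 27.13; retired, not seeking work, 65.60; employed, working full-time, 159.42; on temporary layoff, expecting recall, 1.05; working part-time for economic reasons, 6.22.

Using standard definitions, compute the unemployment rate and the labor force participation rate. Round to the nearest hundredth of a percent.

Employed = 22.09 + 159.42 + 6.22 = 187.73 million (anyone who worked, including part-time for economic reasons, counts as employed).
Unemployed = 11.03 + 1.05 = 12.08 million (jobless and actively searching, or on temporary layoff).
Labor force = 187.73 + 12.08 = 199.81 million.
Not in labor force = 13.99 + 25.68 + 27.13 + 65.60 = 132.40 million (those not working and not actively searching are outside the labor force).
Civilian working-age population = 199.81 + 132.40 = 332.21 million.
Unemployment rate = 12.08 / 199.81 = 6.05%.
Labor force participation rate = 199.81 / 332.21 = 60.15%.

Unemployment rate ≈ 6.05%; labor force participation rate ≈ 60.15%.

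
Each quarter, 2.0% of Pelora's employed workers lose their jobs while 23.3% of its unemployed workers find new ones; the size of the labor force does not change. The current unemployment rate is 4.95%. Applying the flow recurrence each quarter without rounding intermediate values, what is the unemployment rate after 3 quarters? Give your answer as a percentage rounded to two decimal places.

Unemployment rate after three quarters ≈ 6.67%.

With a fixed labor force, u_{t+1} = u_t + s·(1−u_t) − f·u_t = u_t·(1−s−f) + s.
Here 1−s−f = 0.747 and s = 0.020.
u_1 = 0.049500 × 0.747 + 0.020 = 0.056976.
u_2 = 0.056976 × 0.747 + 0.020 = 0.062561.
u_3 = 0.062561 × 0.747 + 0.020 = 0.066733.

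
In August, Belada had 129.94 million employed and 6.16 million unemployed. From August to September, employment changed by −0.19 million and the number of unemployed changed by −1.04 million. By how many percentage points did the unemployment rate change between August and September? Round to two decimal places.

August: labor force = 129.94 + 6.16 = 136.10; u = 6.16/136.10 = 4.53%.
September: labor force = 129.75 + 5.12 = 134.87; u = 5.12/134.87 = 3.80%.
Change = 3.80% − 4.53% = −0.73 pp.

The unemployment rate changed by −0.73 percentage points.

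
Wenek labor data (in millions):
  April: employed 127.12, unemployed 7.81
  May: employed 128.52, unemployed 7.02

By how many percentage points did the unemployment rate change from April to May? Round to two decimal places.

The unemployment rate changed by −0.61 percentage points.

April: labor force = 127.12 + 7.81 = 134.93; u = 7.81/134.93 = 5.79%.
May: labor force = 128.52 + 7.02 = 135.54; u = 7.02/135.54 = 5.18%.
Change = 5.18% − 5.79% = −0.61 pp.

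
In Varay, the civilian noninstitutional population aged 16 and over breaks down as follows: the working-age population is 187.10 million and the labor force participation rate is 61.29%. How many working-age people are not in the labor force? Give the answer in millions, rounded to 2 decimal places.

About 72.43 million are not in the labor force.

Share not in the labor force = 1 − 0.6129 = 0.3871.
Not in labor force = 0.3871 × 187.10 ≈ 72.43 million.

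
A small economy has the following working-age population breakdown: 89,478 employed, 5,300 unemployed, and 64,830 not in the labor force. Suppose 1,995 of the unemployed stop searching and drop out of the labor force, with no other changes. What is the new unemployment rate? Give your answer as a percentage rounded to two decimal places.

Initially, labor force = 89,478 + 5,300 = 94,778, so u = 5,300/94,778 = 5.59%.
After the change, unemployed and labor force both fall by 1,995 → E = 89,478, U = 3,305, labor force = 92,783.
New unemployment rate = 3,305 / 92,783 = 3.56%.

New unemployment rate ≈ 3.56%.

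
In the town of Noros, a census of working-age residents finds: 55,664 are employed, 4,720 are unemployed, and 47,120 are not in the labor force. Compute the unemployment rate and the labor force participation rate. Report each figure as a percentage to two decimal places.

Labor force = employed + unemployed = 55,664 + 4,720 = 60,384.
Working-age population = 60,384 + 47,120 = 107,504.
Unemployment rate = 4,720 / 60,384 = 7.82%.
Labor force participation rate = 60,384 / 107,504 = 56.17%.

Unemployment rate ≈ 7.82%; labor force participation rate ≈ 56.17%.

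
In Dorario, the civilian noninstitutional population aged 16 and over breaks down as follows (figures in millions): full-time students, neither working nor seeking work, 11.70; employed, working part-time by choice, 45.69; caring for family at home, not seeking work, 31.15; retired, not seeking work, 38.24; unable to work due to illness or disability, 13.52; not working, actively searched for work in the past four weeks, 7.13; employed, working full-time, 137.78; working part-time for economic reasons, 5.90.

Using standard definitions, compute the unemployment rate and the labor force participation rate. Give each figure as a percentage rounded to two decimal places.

Unemployment rate ≈ 3.63%; labor force participation rate ≈ 67.50%.

Employed = 45.69 + 137.78 + 5.90 = 189.37 million (anyone who worked, including part-time for economic reasons, counts as employed).
Unemployed = 7.13 million.
Labor force = 189.37 + 7.13 = 196.50 million.
Not in labor force = 11.70 + 31.15 + 38.24 + 13.52 = 94.61 million (those not working and not actively searching are outside the labor force).
Civilian working-age population = 196.50 + 94.61 = 291.11 million.
Unemployment rate = 7.13 / 196.50 = 3.63%.
Labor force participation rate = 196.50 / 291.11 = 67.50%.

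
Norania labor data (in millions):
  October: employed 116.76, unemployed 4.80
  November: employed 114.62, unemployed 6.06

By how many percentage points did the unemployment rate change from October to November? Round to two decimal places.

The unemployment rate changed by +1.07 percentage points.

October: labor force = 116.76 + 4.80 = 121.56; u = 4.80/121.56 = 3.95%.
November: labor force = 114.62 + 6.06 = 120.68; u = 6.06/120.68 = 5.02%.
Change = 5.02% − 3.95% = +1.07 pp.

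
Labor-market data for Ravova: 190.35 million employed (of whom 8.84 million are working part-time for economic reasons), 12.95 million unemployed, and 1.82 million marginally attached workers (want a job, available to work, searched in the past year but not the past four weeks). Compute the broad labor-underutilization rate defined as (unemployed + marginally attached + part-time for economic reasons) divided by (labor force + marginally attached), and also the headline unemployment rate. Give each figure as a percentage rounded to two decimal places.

Labor force = 190.35 + 12.95 = 203.30 million.
Numerator = 12.95 + 1.82 + 8.84 = 23.61 million.
Denominator = 203.30 + 1.82 = 205.12 million.
Broad rate = 23.61 / 205.12 = 11.51%.
Headline unemployment rate = 12.95 / 203.30 = 6.37%.

Broad underutilization rate ≈ 11.51%; headline unemployment rate ≈ 6.37%.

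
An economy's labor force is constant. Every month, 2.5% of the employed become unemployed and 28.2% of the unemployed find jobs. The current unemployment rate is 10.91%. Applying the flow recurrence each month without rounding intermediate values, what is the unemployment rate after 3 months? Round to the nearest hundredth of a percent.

With a fixed labor force, u_{t+1} = u_t + s·(1−u_t) − f·u_t = u_t·(1−s−f) + s.
Here 1−s−f = 0.693 and s = 0.025.
u_1 = 0.109100 × 0.693 + 0.025 = 0.100606.
u_2 = 0.100606 × 0.693 + 0.025 = 0.094720.
u_3 = 0.094720 × 0.693 + 0.025 = 0.090641.

Unemployment rate after three months ≈ 9.06%.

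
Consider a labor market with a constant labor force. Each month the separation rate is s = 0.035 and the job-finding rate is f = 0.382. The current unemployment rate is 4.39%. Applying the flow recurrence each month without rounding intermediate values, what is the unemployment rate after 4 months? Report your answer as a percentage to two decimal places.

With a fixed labor force, u_{t+1} = u_t + s·(1−u_t) − f·u_t = u_t·(1−s−f) + s.
Here 1−s−f = 0.583 and s = 0.035.
u_1 = 0.043900 × 0.583 + 0.035 = 0.060594.
u_2 = 0.060594 × 0.583 + 0.035 = 0.070326.
u_3 = 0.070326 × 0.583 + 0.035 = 0.076000.
u_4 = 0.076000 × 0.583 + 0.035 = 0.079308.

Unemployment rate after four months ≈ 7.93%.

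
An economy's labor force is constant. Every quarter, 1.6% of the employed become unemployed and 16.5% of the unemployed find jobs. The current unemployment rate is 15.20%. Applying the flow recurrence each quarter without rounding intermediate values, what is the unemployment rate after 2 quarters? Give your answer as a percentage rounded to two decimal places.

With a fixed labor force, u_{t+1} = u_t + s·(1−u_t) − f·u_t = u_t·(1−s−f) + s.
Here 1−s−f = 0.819 and s = 0.016.
u_1 = 0.152000 × 0.819 + 0.016 = 0.140488.
u_2 = 0.140488 × 0.819 + 0.016 = 0.131060.

Unemployment rate after two quarters ≈ 13.11%.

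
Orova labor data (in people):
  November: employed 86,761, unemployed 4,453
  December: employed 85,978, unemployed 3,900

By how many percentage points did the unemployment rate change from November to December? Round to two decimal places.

The unemployment rate changed by −0.54 percentage points.

November: labor force = 86,761 + 4,453 = 91,214; u = 4,453/91,214 = 4.88%.
December: labor force = 85,978 + 3,900 = 89,878; u = 3,900/89,878 = 4.34%.
Change = 4.34% − 4.88% = −0.54 pp.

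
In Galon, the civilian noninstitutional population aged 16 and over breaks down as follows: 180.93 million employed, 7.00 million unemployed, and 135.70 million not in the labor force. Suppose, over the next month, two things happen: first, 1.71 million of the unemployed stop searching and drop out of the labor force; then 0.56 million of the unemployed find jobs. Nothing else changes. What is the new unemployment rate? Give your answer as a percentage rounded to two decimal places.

New unemployment rate ≈ 2.54%.

Initially, labor force = 180.93 + 7.00 = 187.93 million, so u = 7.00/187.93 = 3.72%.
After the first change, unemployed and labor force both fall by 1.71 → E = 180.93, U = 5.29, labor force = 186.22 million.
After the second change, unemployed falls and employed rises by 0.56; labor force unchanged → E = 181.49, U = 4.73, labor force = 186.22 million.
New unemployment rate = 4.73 / 186.22 = 2.54%.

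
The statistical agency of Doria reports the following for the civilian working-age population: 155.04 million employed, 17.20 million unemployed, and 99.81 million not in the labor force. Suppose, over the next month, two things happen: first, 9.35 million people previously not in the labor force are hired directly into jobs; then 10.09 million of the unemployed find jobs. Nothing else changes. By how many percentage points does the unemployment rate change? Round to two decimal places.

The unemployment rate changes by −6.07 percentage points.

Initially, labor force = 155.04 + 17.20 = 172.24 million, so u = 17.20/172.24 = 9.99%.
After the first change, employed and labor force both rise by 9.35; unemployed unchanged → E = 164.39, U = 17.20, labor force = 181.59 million.
After the second change, unemployed falls and employed rises by 10.09; labor force unchanged → E = 174.48, U = 7.11, labor force = 181.59 million.
New unemployment rate = 7.11 / 181.59 = 3.92%.
Change = 3.92% − 9.99% = −6.07 percentage points.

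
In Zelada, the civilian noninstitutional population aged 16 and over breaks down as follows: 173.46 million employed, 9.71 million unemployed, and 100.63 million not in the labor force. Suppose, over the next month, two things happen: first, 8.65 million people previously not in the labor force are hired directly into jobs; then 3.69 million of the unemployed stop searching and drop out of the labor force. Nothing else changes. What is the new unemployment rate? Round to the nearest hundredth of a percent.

New unemployment rate ≈ 3.20%.

Initially, labor force = 173.46 + 9.71 = 183.17 million, so u = 9.71/183.17 = 5.30%.
After the first change, employed and labor force both rise by 8.65; unemployed unchanged → E = 182.11, U = 9.71, labor force = 191.82 million.
After the second change, unemployed and labor force both fall by 3.69 → E = 182.11, U = 6.02, labor force = 188.13 million.
New unemployment rate = 6.02 / 188.13 = 3.20%.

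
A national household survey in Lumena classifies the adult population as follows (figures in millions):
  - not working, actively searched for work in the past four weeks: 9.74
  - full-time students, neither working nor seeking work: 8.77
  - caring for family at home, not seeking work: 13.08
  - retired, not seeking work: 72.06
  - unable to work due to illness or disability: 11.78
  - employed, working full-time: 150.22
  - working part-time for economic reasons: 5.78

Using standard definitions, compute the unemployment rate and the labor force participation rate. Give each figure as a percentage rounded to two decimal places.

Employed = 150.22 + 5.78 = 156.00 million (anyone who worked, including part-time for economic reasons, counts as employed).
Unemployed = 9.74 million.
Labor force = 156.00 + 9.74 = 165.74 million.
Not in labor force = 8.77 + 13.08 + 72.06 + 11.78 = 105.69 million (those not working and not actively searching are outside the labor force).
Civilian working-age population = 165.74 + 105.69 = 271.43 million.
Unemployment rate = 9.74 / 165.74 = 5.88%.
Labor force participation rate = 165.74 / 271.43 = 61.06%.

Unemployment rate ≈ 5.88%; labor force participation rate ≈ 61.06%.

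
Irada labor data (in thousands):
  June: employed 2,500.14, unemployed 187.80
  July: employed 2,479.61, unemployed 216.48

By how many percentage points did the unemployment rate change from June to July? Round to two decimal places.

June: labor force = 2,500.14 + 187.80 = 2,687.94; u = 187.80/2,687.94 = 6.99%.
July: labor force = 2,479.61 + 216.48 = 2,696.09; u = 216.48/2,696.09 = 8.03%.
Change = 8.03% − 6.99% = +1.04 pp.

The unemployment rate changed by +1.04 percentage points.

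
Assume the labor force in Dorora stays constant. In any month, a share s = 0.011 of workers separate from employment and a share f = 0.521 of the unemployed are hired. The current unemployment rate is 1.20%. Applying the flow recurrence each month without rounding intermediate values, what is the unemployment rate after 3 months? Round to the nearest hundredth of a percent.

Unemployment rate after three months ≈ 1.98%.

With a fixed labor force, u_{t+1} = u_t + s·(1−u_t) − f·u_t = u_t·(1−s−f) + s.
Here 1−s−f = 0.468 and s = 0.011.
u_1 = 0.012000 × 0.468 + 0.011 = 0.016616.
u_2 = 0.016616 × 0.468 + 0.011 = 0.018776.
u_3 = 0.018776 × 0.468 + 0.011 = 0.019787.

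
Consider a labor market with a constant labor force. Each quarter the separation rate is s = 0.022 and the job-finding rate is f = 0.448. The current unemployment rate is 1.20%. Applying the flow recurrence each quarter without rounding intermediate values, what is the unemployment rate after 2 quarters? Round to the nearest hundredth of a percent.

Unemployment rate after two quarters ≈ 3.70%.

With a fixed labor force, u_{t+1} = u_t + s·(1−u_t) − f·u_t = u_t·(1−s−f) + s.
Here 1−s−f = 0.530 and s = 0.022.
u_1 = 0.012000 × 0.530 + 0.022 = 0.028360.
u_2 = 0.028360 × 0.530 + 0.022 = 0.037031.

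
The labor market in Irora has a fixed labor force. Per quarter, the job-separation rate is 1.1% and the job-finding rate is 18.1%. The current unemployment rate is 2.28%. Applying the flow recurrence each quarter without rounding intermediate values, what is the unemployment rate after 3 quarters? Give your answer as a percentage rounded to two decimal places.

Unemployment rate after three quarters ≈ 3.91%.

With a fixed labor force, u_{t+1} = u_t + s·(1−u_t) − f·u_t = u_t·(1−s−f) + s.
Here 1−s−f = 0.808 and s = 0.011.
u_1 = 0.022800 × 0.808 + 0.011 = 0.029422.
u_2 = 0.029422 × 0.808 + 0.011 = 0.034773.
u_3 = 0.034773 × 0.808 + 0.011 = 0.039097.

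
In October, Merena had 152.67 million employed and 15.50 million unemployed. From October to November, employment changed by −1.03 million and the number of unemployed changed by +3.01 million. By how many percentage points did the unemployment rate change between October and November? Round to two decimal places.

October: labor force = 152.67 + 15.50 = 168.17; u = 15.50/168.17 = 9.22%.
November: labor force = 151.64 + 18.51 = 170.15; u = 18.51/170.15 = 10.88%.
Change = 10.88% − 9.22% = +1.66 pp.

The unemployment rate changed by +1.66 percentage points.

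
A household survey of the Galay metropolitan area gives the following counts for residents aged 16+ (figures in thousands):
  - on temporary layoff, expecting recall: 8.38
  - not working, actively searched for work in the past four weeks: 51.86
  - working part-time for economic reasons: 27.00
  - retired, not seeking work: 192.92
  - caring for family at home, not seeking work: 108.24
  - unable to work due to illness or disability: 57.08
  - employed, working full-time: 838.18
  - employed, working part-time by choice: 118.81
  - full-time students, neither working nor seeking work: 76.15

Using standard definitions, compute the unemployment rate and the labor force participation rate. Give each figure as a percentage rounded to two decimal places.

Unemployment rate ≈ 5.77%; labor force participation rate ≈ 70.62%.

Employed = 27.00 + 838.18 + 118.81 = 983.99 thousand (anyone who worked, including part-time for economic reasons, counts as employed).
Unemployed = 8.38 + 51.86 = 60.24 thousand (jobless and actively searching, or on temporary layoff).
Labor force = 983.99 + 60.24 = 1,044.23 thousand.
Not in labor force = 192.92 + 108.24 + 57.08 + 76.15 = 434.39 thousand (those not working and not actively searching are outside the labor force).
Civilian working-age population = 1,044.23 + 434.39 = 1,478.62 thousand.
Unemployment rate = 60.24 / 1,044.23 = 5.77%.
Labor force participation rate = 1,044.23 / 1,478.62 = 70.62%.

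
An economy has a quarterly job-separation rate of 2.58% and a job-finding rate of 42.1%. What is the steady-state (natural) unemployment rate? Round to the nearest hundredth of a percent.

Steady-state unemployment rate ≈ 5.77%.

At steady state the flows balance: s·E = f·U, so U/(E+U) = s/(s+f).
u* = 2.58 / (2.58 + 42.1) = 2.58 / 44.68 = 5.77%.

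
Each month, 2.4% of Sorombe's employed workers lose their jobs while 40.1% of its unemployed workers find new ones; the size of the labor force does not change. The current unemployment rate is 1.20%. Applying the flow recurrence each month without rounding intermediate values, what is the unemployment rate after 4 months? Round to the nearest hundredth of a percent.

Unemployment rate after four months ≈ 5.16%.

With a fixed labor force, u_{t+1} = u_t + s·(1−u_t) − f·u_t = u_t·(1−s−f) + s.
Here 1−s−f = 0.575 and s = 0.024.
u_1 = 0.012000 × 0.575 + 0.024 = 0.030900.
u_2 = 0.030900 × 0.575 + 0.024 = 0.041767.
u_3 = 0.041767 × 0.575 + 0.024 = 0.048016.
u_4 = 0.048016 × 0.575 + 0.024 = 0.051609.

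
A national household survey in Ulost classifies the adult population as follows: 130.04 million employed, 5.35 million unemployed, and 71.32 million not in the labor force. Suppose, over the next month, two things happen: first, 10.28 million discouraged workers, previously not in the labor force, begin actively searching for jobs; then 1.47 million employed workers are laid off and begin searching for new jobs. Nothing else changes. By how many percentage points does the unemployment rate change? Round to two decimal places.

The unemployment rate changes by +7.79 percentage points.

Initially, labor force = 130.04 + 5.35 = 135.39 million, so u = 5.35/135.39 = 3.95%.
After the first change, unemployed and labor force both rise by 10.28 → E = 130.04, U = 15.63, labor force = 145.67 million.
After the second change, employed falls and unemployed rises by 1.47; labor force unchanged → E = 128.57, U = 17.10, labor force = 145.67 million.
New unemployment rate = 17.10 / 145.67 = 11.74%.
Change = 11.74% − 3.95% = +7.79 percentage points.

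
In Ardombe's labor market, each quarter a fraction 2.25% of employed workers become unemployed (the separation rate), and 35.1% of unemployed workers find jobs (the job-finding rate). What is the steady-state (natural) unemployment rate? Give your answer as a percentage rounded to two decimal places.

At steady state the flows balance: s·E = f·U, so U/(E+U) = s/(s+f).
u* = 2.25 / (2.25 + 35.1) = 2.25 / 37.35 = 6.02%.

Steady-state unemployment rate ≈ 6.02%.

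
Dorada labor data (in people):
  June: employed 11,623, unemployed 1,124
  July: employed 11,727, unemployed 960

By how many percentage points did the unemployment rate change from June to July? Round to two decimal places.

The unemployment rate changed by −1.25 percentage points.

June: labor force = 11,623 + 1,124 = 12,747; u = 1,124/12,747 = 8.82%.
July: labor force = 11,727 + 960 = 12,687; u = 960/12,687 = 7.57%.
Change = 7.57% − 8.82% = −1.25 pp.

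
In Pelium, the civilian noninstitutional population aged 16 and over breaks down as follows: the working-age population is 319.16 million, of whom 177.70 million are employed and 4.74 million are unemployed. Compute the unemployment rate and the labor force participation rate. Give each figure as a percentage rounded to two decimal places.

Labor force = employed + unemployed = 177.70 + 4.74 = 182.44 million.
Unemployment rate = 4.74 / 182.44 = 2.60%.
Labor force participation rate = 182.44 / 319.16 = 57.16%.

Unemployment rate ≈ 2.60%; labor force participation rate ≈ 57.16%.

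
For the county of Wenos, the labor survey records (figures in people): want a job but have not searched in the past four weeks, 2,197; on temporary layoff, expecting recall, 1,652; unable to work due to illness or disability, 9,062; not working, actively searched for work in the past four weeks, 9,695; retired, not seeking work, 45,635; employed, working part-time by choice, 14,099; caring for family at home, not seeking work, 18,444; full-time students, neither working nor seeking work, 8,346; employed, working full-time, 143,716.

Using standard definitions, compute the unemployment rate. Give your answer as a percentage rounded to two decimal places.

Employed = 14,099 + 143,716 = 157,815.
Unemployed = 1,652 + 9,695 = 11,347 (jobless and actively searching, or on temporary layoff).
Labor force = 157,815 + 11,347 = 169,162.
Unemployment rate = 11,347 / 169,162 = 6.71%.

Unemployment rate ≈ 6.71%.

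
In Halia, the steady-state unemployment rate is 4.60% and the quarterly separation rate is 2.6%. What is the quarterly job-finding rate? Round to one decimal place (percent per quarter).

From u* = s/(s+f): f = s·(1−u)/u.
f = 2.6 × (1 − 0.0460) / 0.0460 = 2.4804 / 0.0460 ≈ 53.9% per quarter.

Job-finding rate ≈ 53.9% per quarter.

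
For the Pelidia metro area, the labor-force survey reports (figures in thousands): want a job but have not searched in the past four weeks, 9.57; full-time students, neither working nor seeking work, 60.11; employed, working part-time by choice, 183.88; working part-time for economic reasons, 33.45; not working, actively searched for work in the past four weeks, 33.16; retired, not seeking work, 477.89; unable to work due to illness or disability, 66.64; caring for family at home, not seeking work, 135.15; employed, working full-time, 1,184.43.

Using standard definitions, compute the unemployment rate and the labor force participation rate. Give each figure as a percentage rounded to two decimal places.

Employed = 183.88 + 33.45 + 1,184.43 = 1,401.76 thousand (anyone who worked, including part-time for economic reasons, counts as employed).
Unemployed = 33.16 thousand.
Labor force = 1,401.76 + 33.16 = 1,434.92 thousand.
Not in labor force = 9.57 + 60.11 + 477.89 + 66.64 + 135.15 = 749.36 thousand (those not working and not actively searching are outside the labor force — including those who want a job but have given up searching).
Civilian working-age population = 1,434.92 + 749.36 = 2,184.28 thousand.
Unemployment rate = 33.16 / 1,434.92 = 2.31%.
Labor force participation rate = 1,434.92 / 2,184.28 = 65.69%.

Unemployment rate ≈ 2.31%; labor force participation rate ≈ 65.69%.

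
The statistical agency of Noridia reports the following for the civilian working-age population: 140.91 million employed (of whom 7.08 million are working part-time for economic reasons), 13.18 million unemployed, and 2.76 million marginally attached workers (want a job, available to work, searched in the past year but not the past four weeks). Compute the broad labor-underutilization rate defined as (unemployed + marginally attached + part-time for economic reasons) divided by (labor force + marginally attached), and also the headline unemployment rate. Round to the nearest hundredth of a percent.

Labor force = 140.91 + 13.18 = 154.09 million.
Numerator = 13.18 + 2.76 + 7.08 = 23.02 million.
Denominator = 154.09 + 2.76 = 156.85 million.
Broad rate = 23.02 / 156.85 = 14.68%.
Headline unemployment rate = 13.18 / 154.09 = 8.55%.

Broad underutilization rate ≈ 14.68%; headline unemployment rate ≈ 8.55%.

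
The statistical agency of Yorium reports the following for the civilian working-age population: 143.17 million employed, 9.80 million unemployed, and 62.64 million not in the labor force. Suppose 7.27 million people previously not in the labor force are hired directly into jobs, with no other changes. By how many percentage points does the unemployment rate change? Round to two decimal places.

Initially, labor force = 143.17 + 9.80 = 152.97 million, so u = 9.80/152.97 = 6.41%.
After the change, employed and labor force both rise by 7.27; unemployed unchanged → E = 150.44, U = 9.80, labor force = 160.24 million.
New unemployment rate = 9.80 / 160.24 = 6.12%.
Change = 6.12% − 6.41% = −0.29 percentage points.

The unemployment rate changes by −0.29 percentage points.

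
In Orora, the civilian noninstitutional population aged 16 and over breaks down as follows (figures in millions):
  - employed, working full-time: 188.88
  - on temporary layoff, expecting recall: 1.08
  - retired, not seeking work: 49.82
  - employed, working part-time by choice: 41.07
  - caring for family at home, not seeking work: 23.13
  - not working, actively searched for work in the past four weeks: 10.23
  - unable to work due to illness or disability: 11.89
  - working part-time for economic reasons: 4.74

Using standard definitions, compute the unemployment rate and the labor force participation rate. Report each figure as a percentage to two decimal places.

Unemployment rate ≈ 4.60%; labor force participation rate ≈ 74.36%.

Employed = 188.88 + 41.07 + 4.74 = 234.69 million (anyone who worked, including part-time for economic reasons, counts as employed).
Unemployed = 1.08 + 10.23 = 11.31 million (jobless and actively searching, or on temporary layoff).
Labor force = 234.69 + 11.31 = 246.00 million.
Not in labor force = 49.82 + 23.13 + 11.89 = 84.84 million (those not working and not actively searching are outside the labor force).
Civilian working-age population = 246.00 + 84.84 = 330.84 million.
Unemployment rate = 11.31 / 246.00 = 4.60%.
Labor force participation rate = 246.00 / 330.84 = 74.36%.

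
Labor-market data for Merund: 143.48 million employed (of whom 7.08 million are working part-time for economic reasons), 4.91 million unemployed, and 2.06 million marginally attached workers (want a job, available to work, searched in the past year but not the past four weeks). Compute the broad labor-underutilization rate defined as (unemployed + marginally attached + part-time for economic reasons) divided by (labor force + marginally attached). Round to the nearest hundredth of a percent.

Broad underutilization rate ≈ 9.34%.

Labor force = 143.48 + 4.91 = 148.39 million.
Numerator = 4.91 + 2.06 + 7.08 = 14.05 million.
Denominator = 148.39 + 2.06 = 150.45 million.
Broad rate = 14.05 / 150.45 = 9.34%.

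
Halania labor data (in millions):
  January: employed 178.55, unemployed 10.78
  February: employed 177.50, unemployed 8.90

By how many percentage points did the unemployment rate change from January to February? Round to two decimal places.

January: labor force = 178.55 + 10.78 = 189.33; u = 10.78/189.33 = 5.69%.
February: labor force = 177.50 + 8.90 = 186.40; u = 8.90/186.40 = 4.77%.
Change = 4.77% − 5.69% = −0.92 pp.

The unemployment rate changed by −0.92 percentage points.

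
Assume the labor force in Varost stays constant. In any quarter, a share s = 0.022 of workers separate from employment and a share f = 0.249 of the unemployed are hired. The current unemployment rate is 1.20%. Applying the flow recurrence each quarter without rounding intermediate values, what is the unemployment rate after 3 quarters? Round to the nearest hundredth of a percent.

With a fixed labor force, u_{t+1} = u_t + s·(1−u_t) − f·u_t = u_t·(1−s−f) + s.
Here 1−s−f = 0.729 and s = 0.022.
u_1 = 0.012000 × 0.729 + 0.022 = 0.030748.
u_2 = 0.030748 × 0.729 + 0.022 = 0.044415.
u_3 = 0.044415 × 0.729 + 0.022 = 0.054379.

Unemployment rate after three quarters ≈ 5.44%.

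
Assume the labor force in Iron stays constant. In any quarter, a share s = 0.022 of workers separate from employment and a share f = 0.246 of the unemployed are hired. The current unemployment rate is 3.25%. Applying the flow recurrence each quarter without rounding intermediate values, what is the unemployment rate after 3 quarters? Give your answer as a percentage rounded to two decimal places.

With a fixed labor force, u_{t+1} = u_t + s·(1−u_t) − f·u_t = u_t·(1−s−f) + s.
Here 1−s−f = 0.732 and s = 0.022.
u_1 = 0.032500 × 0.732 + 0.022 = 0.045790.
u_2 = 0.045790 × 0.732 + 0.022 = 0.055518.
u_3 = 0.055518 × 0.732 + 0.022 = 0.062639.

Unemployment rate after three quarters ≈ 6.26%.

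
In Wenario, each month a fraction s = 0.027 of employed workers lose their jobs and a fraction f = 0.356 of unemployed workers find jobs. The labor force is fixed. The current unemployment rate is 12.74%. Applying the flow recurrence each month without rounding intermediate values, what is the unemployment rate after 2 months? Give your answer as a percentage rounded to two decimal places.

Unemployment rate after two months ≈ 9.22%.

With a fixed labor force, u_{t+1} = u_t + s·(1−u_t) − f·u_t = u_t·(1−s−f) + s.
Here 1−s−f = 0.617 and s = 0.027.
u_1 = 0.127400 × 0.617 + 0.027 = 0.105606.
u_2 = 0.105606 × 0.617 + 0.027 = 0.092159.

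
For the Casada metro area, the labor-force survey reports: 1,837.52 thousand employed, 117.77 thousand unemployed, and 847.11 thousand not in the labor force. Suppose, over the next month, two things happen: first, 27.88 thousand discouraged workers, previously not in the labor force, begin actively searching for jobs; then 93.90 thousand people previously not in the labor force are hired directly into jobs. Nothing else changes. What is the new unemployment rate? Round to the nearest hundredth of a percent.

Initially, labor force = 1,837.52 + 117.77 = 1,955.29 thousand, so u = 117.77/1,955.29 = 6.02%.
After the first change, unemployed and labor force both rise by 27.88 → E = 1,837.52, U = 145.65, labor force = 1,983.17 thousand.
After the second change, employed and labor force both rise by 93.90; unemployed unchanged → E = 1,931.42, U = 145.65, labor force = 2,077.07 thousand.
New unemployment rate = 145.65 / 2,077.07 = 7.01%.

New unemployment rate ≈ 7.01%.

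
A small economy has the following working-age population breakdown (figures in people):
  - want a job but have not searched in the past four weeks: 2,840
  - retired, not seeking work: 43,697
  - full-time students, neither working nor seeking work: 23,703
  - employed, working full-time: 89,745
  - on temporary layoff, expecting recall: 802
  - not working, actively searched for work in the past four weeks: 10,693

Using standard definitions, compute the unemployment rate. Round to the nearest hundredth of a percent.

Unemployment rate ≈ 11.35%.

Employed = 89,745.
Unemployed = 802 + 10,693 = 11,495 (jobless and actively searching, or on temporary layoff).
Labor force = 89,745 + 11,495 = 101,240.
Unemployment rate = 11,495 / 101,240 = 11.35%.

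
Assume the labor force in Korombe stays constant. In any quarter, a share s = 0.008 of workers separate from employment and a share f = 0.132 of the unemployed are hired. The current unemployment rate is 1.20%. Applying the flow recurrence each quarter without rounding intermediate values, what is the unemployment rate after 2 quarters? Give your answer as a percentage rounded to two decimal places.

With a fixed labor force, u_{t+1} = u_t + s·(1−u_t) − f·u_t = u_t·(1−s−f) + s.
Here 1−s−f = 0.860 and s = 0.008.
u_1 = 0.012000 × 0.860 + 0.008 = 0.018320.
u_2 = 0.018320 × 0.860 + 0.008 = 0.023755.

Unemployment rate after two quarters ≈ 2.38%.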